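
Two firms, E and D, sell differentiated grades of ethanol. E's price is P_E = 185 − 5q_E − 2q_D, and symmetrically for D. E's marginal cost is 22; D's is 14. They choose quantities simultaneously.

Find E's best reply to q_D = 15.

13.3

Firm E's profit: π = q_E(185 − 5q_E − 2q_D) − 22q_E.
∂π/∂q_E = 163 − 10q_E − 2q_D = 0 ⇒ q_E = 16.3 − 0.2q_D.
At q_D = 15: q_E = 16.3 − 0.2·15 = 13.3.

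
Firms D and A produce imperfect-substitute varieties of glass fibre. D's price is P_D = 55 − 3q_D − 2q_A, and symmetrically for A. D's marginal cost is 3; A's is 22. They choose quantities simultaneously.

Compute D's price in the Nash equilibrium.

26.0625

Firm D's profit: π = q_D(55 − 3q_D − 2q_A) − 3q_D.
∂π/∂q_D = 52 − 6q_D − 2q_A = 0 ⇒ q_D = 26/3 − (1/3)q_A.
Similarly q_A = 5.5 − (1/3)q_D.
Plugging q_A into D's best response: q_D = 26/3 − (1/3)(5.5 − (1/3)q_D) ⇒ (8/9)q_D = 41/6, so q_D = 7.6875.
Then q_A = 5.5 − (1/3)·7.6875 = 2.9375.
P_D = 55 − 3·7.6875 − 2·2.9375 = 26.0625.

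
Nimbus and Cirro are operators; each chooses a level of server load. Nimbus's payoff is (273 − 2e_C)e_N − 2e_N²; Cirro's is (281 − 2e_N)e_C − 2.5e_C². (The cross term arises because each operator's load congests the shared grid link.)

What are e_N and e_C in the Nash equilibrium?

50.1875, 36.125

Expanding Nimbus's payoff: 273e_N − 2e_Ce_N − 2e_N².
∂π/∂e_N = 273 − 2e_C − 4e_N = 0, so e_N = 68.25 − 0.5e_C.
Likewise for Cirro: e_C = 56.2 − 0.4e_N.
Substituting the second reaction function into the first: e_N = 68.25 − 0.5(56.2 − 0.4e_N), which gives 0.8e_N = 40.15 ⇒ e_N = 50.1875.
Then e_C = 56.2 − 0.4·50.1875 = 36.125.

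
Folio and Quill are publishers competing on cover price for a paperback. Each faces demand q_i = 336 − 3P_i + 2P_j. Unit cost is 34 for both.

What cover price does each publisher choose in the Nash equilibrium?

Folio's profit: π = (P_{Folio} − 34)(336 − 3P_{Folio} + 2P_{Quill}).
∂π/∂P_{Folio} = 438 − 6P_{Folio} + 2P_{Quill} = 0 ⇒ P_{Folio} = 73 + (1/3)P_{Quill}.
By symmetry P_{Quill} = P_{Folio}; substituting into the reaction function, (2/3)P_{Folio} = 73 and P_{Folio} = 109.5.

109.5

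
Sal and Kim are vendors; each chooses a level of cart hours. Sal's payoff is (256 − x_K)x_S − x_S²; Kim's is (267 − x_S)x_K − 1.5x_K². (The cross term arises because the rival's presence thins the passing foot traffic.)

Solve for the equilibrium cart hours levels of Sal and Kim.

100.2, 55.6

Expanding Sal's payoff: 256x_S − x_Kx_S − x_S².
∂π/∂x_S = 256 − x_K − 2x_S = 0, so x_S = 128 − 0.5x_K.
Likewise for Kim: x_K = 89 − (1/3)x_S.
Substituting the second reaction function into the first: x_S = 128 − 0.5(89 − (1/3)x_S), which gives (5/6)x_S = 83.5 ⇒ x_S = 100.2.
Then x_K = 89 − (1/3)·100.2 = 55.6.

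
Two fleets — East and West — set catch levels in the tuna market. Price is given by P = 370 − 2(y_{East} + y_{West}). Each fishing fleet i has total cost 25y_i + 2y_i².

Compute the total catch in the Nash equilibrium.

69

Fishing fleet East's profit: π = y_{East}(370 − 2(y_{East} + y_{West})) − 25y_{East} − 2y_{East}².
∂π/∂y_{East} = 345 − 8y_{East} − 2y_{West} = 0, so y_{East} = 43.125 − 0.25y_{West}.
By symmetry y_{West} = y_{East}; substituting into the reaction function, 1.25y_{East} = 43.125 and y_{East} = 34.5.
Total catch: 34.5 + 34.5 = 69.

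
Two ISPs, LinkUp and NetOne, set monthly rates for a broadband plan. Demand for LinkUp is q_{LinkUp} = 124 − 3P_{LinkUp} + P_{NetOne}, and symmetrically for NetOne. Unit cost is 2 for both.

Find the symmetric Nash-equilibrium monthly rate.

26

LinkUp's profit: π = (P_{LinkUp} − 2)(124 − 3P_{LinkUp} + P_{NetOne}).
∂π/∂P_{LinkUp} = 130 − 6P_{LinkUp} + P_{NetOne} = 0 ⇒ P_{LinkUp} = 65/3 + (1/6)P_{NetOne}.
Setting P_{LinkUp} = P_{NetOne} in the reaction function: P_{LinkUp} = 65/3 + (1/6)P_{LinkUp}, so P_{LinkUp} = (65/3) / (5/6) = 26.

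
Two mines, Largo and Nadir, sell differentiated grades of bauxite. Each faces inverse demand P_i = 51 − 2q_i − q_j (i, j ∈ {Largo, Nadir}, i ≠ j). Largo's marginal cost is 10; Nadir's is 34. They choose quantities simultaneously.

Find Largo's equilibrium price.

Mine Largo's profit: π = q_{Largo}(51 − 2q_{Largo} − q_{Nadir}) − 10q_{Largo}.
∂π/∂q_{Largo} = 41 − 4q_{Largo} − q_{Nadir} = 0 ⇒ q_{Largo} = 10.25 − 0.25q_{Nadir}.
Similarly q_{Nadir} = 4.25 − 0.25q_{Largo}.
Solving the two reaction functions simultaneously: (1 − (−0.25)(−0.25))q_{Largo} = 10.25 − 0.25·4.25, so 0.9375q_{Largo} = 9.1875 and q_{Largo} = 9.8.
Then q_{Nadir} = 4.25 − 0.25·9.8 = 1.8.
P_{Largo} = 51 − 2·9.8 − 1.8 = 29.6.

29.6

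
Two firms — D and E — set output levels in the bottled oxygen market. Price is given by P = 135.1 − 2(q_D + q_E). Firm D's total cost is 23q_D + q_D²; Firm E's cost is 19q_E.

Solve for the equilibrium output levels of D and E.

10.81, 23.62

Firm D's profit: π = q_D(135.1 − 2(q_D + q_E)) − 23q_D − q_D².
∂π/∂q_D = 112.1 − 6q_D − 2q_E = 0, so q_D = 1121/60 − (1/3)q_E.
For E: ∂π/∂q_E = 116.1 − 4q_E − 2q_D = 0 ⇒ q_E = 29.025 − 0.5q_D.
Substituting the second reaction function into the first: q_D = 1121/60 − (1/3)(29.025 − 0.5q_D), which gives (5/6)q_D = 1081/120 ⇒ q_D = 10.81.
Then q_E = 29.025 − 0.5·10.81 = 23.62.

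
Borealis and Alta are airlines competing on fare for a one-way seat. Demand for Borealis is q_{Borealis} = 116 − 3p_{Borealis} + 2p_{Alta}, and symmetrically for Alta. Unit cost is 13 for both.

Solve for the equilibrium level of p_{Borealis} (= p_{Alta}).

38.75

Borealis's profit: π = (p_{Borealis} − 13)(116 − 3p_{Borealis} + 2p_{Alta}).
∂π/∂p_{Borealis} = 155 − 6p_{Borealis} + 2p_{Alta} = 0 ⇒ p_{Borealis} = 155/6 + (1/3)p_{Alta}.
Setting p_{Borealis} = p_{Alta} in the reaction function: p_{Borealis} = 155/6 + (1/3)p_{Borealis}, so p_{Borealis} = (155/6) / (2/3) = 38.75.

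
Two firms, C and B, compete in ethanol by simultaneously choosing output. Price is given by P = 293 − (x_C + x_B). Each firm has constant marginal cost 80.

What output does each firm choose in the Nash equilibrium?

Firm C's profit: π = x_C(293 − (x_C + x_B)) − 80x_C.
∂π/∂x_C = 213 − 2x_C − x_B = 0, so x_C = 106.5 − 0.5x_B.
By symmetry x_B = x_C; substituting into the reaction function, 1.5x_C = 106.5 and x_C = 71.

71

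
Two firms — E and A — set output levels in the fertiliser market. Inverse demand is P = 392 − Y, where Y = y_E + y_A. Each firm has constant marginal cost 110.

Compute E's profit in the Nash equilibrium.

8836

Firm E's profit: π = y_E(392 − (y_E + y_A)) − 110y_E.
∂π/∂y_E = 282 − 2y_E − y_A = 0, so y_E = 141 − 0.5y_A.
The game is symmetric, so in equilibrium y_A = y_E: the reaction function gives 1.5y_E = 141, hence y_E = 94.
Price P = 392 − 188 = 204.
E's profit: (204 − 110)·94 = 8836.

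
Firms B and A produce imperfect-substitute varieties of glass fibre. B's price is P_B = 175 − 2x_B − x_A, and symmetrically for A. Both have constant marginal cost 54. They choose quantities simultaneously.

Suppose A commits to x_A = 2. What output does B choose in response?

Firm B's profit: π = x_B(175 − 2x_B − x_A) − 54x_B.
∂π/∂x_B = 121 − 4x_B − x_A = 0 ⇒ x_B = 30.25 − 0.25x_A.
At x_A = 2: x_B = 30.25 − 0.25·2 = 29.75.

29.75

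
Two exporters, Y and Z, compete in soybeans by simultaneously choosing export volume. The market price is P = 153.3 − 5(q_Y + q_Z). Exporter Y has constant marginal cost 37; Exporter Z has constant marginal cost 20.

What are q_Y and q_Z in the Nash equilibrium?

6.62, 10.02

Exporter Y's profit: π = q_Y(153.3 − 5(q_Y + q_Z)) − 37q_Y.
∂π/∂q_Y = 116.3 − 10q_Y − 5q_Z = 0, so q_Y = 11.63 − 0.5q_Z.
By the same steps for Z: q_Z = 13.33 − 0.5q_Y.
Solving the two reaction functions simultaneously: (1 − (−0.5)(−0.5))q_Y = 11.63 − 0.5·13.33, so 0.75q_Y = 4.965 and q_Y = 6.62.
Then q_Z = 13.33 − 0.5·6.62 = 10.02.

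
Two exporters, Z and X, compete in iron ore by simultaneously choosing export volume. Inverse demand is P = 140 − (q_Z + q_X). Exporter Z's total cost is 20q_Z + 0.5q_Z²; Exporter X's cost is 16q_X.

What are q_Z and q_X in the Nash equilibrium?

23.2, 50.4

Exporter Z's profit: π = q_Z(140 − (q_Z + q_X)) − 20q_Z − 0.5q_Z².
∂π/∂q_Z = 120 − 3q_Z − q_X = 0, so q_Z = 40 − (1/3)q_X.
For X: ∂π/∂q_X = 124 − 2q_X − q_Z = 0 ⇒ q_X = 62 − 0.5q_Z.
Solving the two reaction functions simultaneously: (1 − (−1/3)(−0.5))q_Z = 40 − (1/3)·62, so (5/6)q_Z = 58/3 and q_Z = 23.2.
Then q_X = 62 − 0.5·23.2 = 50.4.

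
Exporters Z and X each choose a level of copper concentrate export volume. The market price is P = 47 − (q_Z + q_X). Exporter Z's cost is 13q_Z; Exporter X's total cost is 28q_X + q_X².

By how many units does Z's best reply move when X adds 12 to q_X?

-6

Exporter Z's profit: π = q_Z(47 − (q_Z + q_X)) − 13q_Z.
∂π/∂q_Z = 34 − 2q_Z − q_X = 0, so q_Z = 17 − 0.5q_X.
The reaction-function slope is −0.5, so a 12-unit rise in q_X moves q_Z by −0.5 × 12 = −6. Z's best response falls — the actions are strategic substitutes.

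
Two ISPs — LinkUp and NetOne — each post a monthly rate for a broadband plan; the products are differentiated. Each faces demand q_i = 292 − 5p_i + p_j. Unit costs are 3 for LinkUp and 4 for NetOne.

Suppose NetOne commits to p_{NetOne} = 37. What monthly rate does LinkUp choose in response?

34.4

LinkUp's profit: π = (p_{LinkUp} − 3)(292 − 5p_{LinkUp} + p_{NetOne}).
∂π/∂p_{LinkUp} = 307 − 10p_{LinkUp} + p_{NetOne} = 0 ⇒ p_{LinkUp} = 30.7 + 0.1p_{NetOne}.
At p_{NetOne} = 37: p_{LinkUp} = 30.7 + 0.1·37 = 34.4.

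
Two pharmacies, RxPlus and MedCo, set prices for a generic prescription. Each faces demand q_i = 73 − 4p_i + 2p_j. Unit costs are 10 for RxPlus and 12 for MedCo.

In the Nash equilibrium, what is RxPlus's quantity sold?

RxPlus's profit: π = (p_{RxPlus} − 10)(73 − 4p_{RxPlus} + 2p_{MedCo}).
∂π/∂p_{RxPlus} = 113 − 8p_{RxPlus} + 2p_{MedCo} = 0 ⇒ p_{RxPlus} = 14.125 + 0.25p_{MedCo}.
Similarly p_{MedCo} = 15.125 + 0.25p_{RxPlus}.
Solving the two reaction functions simultaneously: (1 − (0.25)(0.25))p_{RxPlus} = 14.125 + 0.25·15.125, so 0.9375p_{RxPlus} = 573/32 and p_{RxPlus} = 19.1.
Then p_{MedCo} = 15.125 + 0.25·19.1 = 19.9.
q_{RxPlus} = 73 − 4·19.1 + 2·19.9 = 36.4.

36.4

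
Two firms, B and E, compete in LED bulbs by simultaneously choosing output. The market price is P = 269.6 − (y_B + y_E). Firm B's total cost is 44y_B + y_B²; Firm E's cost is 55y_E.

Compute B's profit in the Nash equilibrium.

Firm B's profit: π = y_B(269.6 − (y_B + y_E)) − 44y_B − y_B².
∂π/∂y_B = 225.6 − 4y_B − y_E = 0, so y_B = 56.4 − 0.25y_E.
For E: ∂π/∂y_E = 214.6 − 2y_E − y_B = 0 ⇒ y_E = 107.3 − 0.5y_B.
Plugging y_E into B's best response: y_B = 56.4 − 0.25(107.3 − 0.5y_B) ⇒ 0.875y_B = 29.575, so y_B = 33.8.
Then y_E = 107.3 − 0.5·33.8 = 90.4.
Price P = 269.6 − 124.2 = 145.4.
B's profit: (145.4 − 44)·33.8 − (33.8)² = 2284.88.

2284.88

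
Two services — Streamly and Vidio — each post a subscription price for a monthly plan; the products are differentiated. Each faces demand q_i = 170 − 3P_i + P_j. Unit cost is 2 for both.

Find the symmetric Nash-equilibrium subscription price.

Streamly's profit: π = (P_{Streamly} − 2)(170 − 3P_{Streamly} + P_{Vidio}).
∂π/∂P_{Streamly} = 176 − 6P_{Streamly} + P_{Vidio} = 0 ⇒ P_{Streamly} = 88/3 + (1/6)P_{Vidio}.
By symmetry P_{Vidio} = P_{Streamly}; substituting into the reaction function, (5/6)P_{Streamly} = 88/3 and P_{Streamly} = 35.2.

35.2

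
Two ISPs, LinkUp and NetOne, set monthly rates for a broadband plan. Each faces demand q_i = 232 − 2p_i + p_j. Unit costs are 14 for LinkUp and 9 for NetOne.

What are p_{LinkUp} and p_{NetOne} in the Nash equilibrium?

86, 84

LinkUp's profit: π = (p_{LinkUp} − 14)(232 − 2p_{LinkUp} + p_{NetOne}).
∂π/∂p_{LinkUp} = 260 − 4p_{LinkUp} + p_{NetOne} = 0 ⇒ p_{LinkUp} = 65 + 0.25p_{NetOne}.
Similarly p_{NetOne} = 62.5 + 0.25p_{LinkUp}.
Plugging p_{NetOne} into LinkUp's best response: p_{LinkUp} = 65 + 0.25(62.5 + 0.25p_{LinkUp}) ⇒ 0.9375p_{LinkUp} = 80.625, so p_{LinkUp} = 86.
Then p_{NetOne} = 62.5 + 0.25·86 = 84.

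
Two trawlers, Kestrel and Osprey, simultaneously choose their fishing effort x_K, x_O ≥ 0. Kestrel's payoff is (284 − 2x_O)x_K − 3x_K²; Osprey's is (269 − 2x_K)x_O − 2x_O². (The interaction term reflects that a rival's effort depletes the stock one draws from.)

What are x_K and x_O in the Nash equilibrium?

Expanding Kestrel's payoff: 284x_K − 2x_Ox_K − 3x_K².
∂π/∂x_K = 284 − 2x_O − 6x_K = 0, so x_K = 142/3 − (1/3)x_O.
Likewise for Osprey: x_O = 67.25 − 0.5x_K.
Plugging x_O into Kestrel's best response: x_K = 142/3 − (1/3)(67.25 − 0.5x_K) ⇒ (5/6)x_K = 299/12, so x_K = 29.9.
Then x_O = 67.25 − 0.5·29.9 = 52.3.

29.9, 52.3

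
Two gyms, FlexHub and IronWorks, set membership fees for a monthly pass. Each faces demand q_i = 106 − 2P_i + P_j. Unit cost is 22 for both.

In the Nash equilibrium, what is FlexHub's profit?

1568

FlexHub's profit: π = (P_{FlexHub} − 22)(106 − 2P_{FlexHub} + P_{IronWorks}).
∂π/∂P_{FlexHub} = 150 − 4P_{FlexHub} + P_{IronWorks} = 0 ⇒ P_{FlexHub} = 37.5 + 0.25P_{IronWorks}.
The game is symmetric, so in equilibrium P_{IronWorks} = P_{FlexHub}: the reaction function gives 0.75P_{FlexHub} = 37.5, hence P_{FlexHub} = 50.
q_{FlexHub} = 106 − 2·50 + 50 = 56.
Profit = (50 − 22)·56 = 1568.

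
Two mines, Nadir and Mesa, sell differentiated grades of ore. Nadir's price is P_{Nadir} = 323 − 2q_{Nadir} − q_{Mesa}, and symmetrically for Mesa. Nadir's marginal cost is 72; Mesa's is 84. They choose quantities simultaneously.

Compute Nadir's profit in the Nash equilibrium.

5202

Mine Nadir's profit: π = q_{Nadir}(323 − 2q_{Nadir} − q_{Mesa}) − 72q_{Nadir}.
∂π/∂q_{Nadir} = 251 − 4q_{Nadir} − q_{Mesa} = 0 ⇒ q_{Nadir} = 62.75 − 0.25q_{Mesa}.
Similarly q_{Mesa} = 59.75 − 0.25q_{Nadir}.
Solving the two reaction functions simultaneously: (1 − (−0.25)(−0.25))q_{Nadir} = 62.75 − 0.25·59.75, so 0.9375q_{Nadir} = 47.8125 and q_{Nadir} = 51.
Then q_{Mesa} = 59.75 − 0.25·51 = 47.
P_{Nadir} = 323 − 2·51 − 47 = 174.
Profit = (174 − 72)·51 = 5202.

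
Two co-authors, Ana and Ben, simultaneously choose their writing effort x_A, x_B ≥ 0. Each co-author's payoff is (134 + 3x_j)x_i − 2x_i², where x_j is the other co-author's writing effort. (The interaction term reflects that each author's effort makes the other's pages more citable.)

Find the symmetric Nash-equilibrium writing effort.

Ana's payoff is (134 + 3x_B)x_A − 2x_A².
∂π/∂x_A = 134 + 3x_B − 4x_A = 0, so x_A = 33.5 + 0.75x_B.
By symmetry x_B = x_A; substituting into the reaction function, 0.25x_A = 33.5 and x_A = 134.

134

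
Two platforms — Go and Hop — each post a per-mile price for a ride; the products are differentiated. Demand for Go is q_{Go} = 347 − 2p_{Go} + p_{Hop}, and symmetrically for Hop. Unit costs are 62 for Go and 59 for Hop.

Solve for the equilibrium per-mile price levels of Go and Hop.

156.6, 155.4

Go's profit: π = (p_{Go} − 62)(347 − 2p_{Go} + p_{Hop}).
∂π/∂p_{Go} = 471 − 4p_{Go} + p_{Hop} = 0 ⇒ p_{Go} = 117.75 + 0.25p_{Hop}.
Similarly p_{Hop} = 116.25 + 0.25p_{Go}.
Solving the two reaction functions simultaneously: (1 − (0.25)(0.25))p_{Go} = 117.75 + 0.25·116.25, so 0.9375p_{Go} = 146.8125 and p_{Go} = 156.6.
Then p_{Hop} = 116.25 + 0.25·156.6 = 155.4.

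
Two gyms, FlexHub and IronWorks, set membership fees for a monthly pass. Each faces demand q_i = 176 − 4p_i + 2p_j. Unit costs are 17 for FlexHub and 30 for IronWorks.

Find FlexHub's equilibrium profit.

FlexHub's profit: π = (p_{FlexHub} − 17)(176 − 4p_{FlexHub} + 2p_{IronWorks}).
∂π/∂p_{FlexHub} = 244 − 8p_{FlexHub} + 2p_{IronWorks} = 0 ⇒ p_{FlexHub} = 30.5 + 0.25p_{IronWorks}.
Similarly p_{IronWorks} = 37 + 0.25p_{FlexHub}.
Plugging p_{IronWorks} into FlexHub's best response: p_{FlexHub} = 30.5 + 0.25(37 + 0.25p_{FlexHub}) ⇒ 0.9375p_{FlexHub} = 39.75, so p_{FlexHub} = 42.4.
Then p_{IronWorks} = 37 + 0.25·42.4 = 47.6.
q_{FlexHub} = 176 − 4·42.4 + 2·47.6 = 101.6.
Profit = (42.4 − 17)·101.6 = 2580.64.

2580.64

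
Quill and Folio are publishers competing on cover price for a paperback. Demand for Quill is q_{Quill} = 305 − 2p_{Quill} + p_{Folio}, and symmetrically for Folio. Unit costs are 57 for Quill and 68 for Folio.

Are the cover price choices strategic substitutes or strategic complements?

Quill's profit: π = (p_{Quill} − 57)(305 − 2p_{Quill} + p_{Folio}).
∂π/∂p_{Quill} = 419 − 4p_{Quill} + p_{Folio} = 0 ⇒ p_{Quill} = 104.75 + 0.25p_{Folio}.
The best-response slope dp_{Quill}/dp_{Folio} = 0.25 > 0: the reaction function is upward-sloping, so the choices are strategic complements.

strategic complements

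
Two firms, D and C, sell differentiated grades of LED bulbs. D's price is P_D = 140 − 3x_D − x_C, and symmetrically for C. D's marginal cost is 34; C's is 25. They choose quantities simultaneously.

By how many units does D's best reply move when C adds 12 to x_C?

-2

Firm D's profit: π = x_D(140 − 3x_D − x_C) − 34x_D.
∂π/∂x_D = 106 − 6x_D − x_C = 0 ⇒ x_D = 53/3 − (1/6)x_C.
The reaction-function slope is −1/6, so a 12-unit rise in x_C moves x_D by −1/6 × 12 = −2. D's best response falls — the actions are strategic substitutes.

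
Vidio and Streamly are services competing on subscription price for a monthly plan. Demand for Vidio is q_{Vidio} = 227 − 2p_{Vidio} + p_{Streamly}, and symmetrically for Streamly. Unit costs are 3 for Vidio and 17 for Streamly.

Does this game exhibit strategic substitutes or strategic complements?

strategic complements

Vidio's profit: π = (p_{Vidio} − 3)(227 − 2p_{Vidio} + p_{Streamly}).
∂π/∂p_{Vidio} = 233 − 4p_{Vidio} + p_{Streamly} = 0 ⇒ p_{Vidio} = 58.25 + 0.25p_{Streamly}.
The best-response slope dp_{Vidio}/dp_{Streamly} = 0.25 > 0: the reaction function is upward-sloping, so the choices are strategic complements.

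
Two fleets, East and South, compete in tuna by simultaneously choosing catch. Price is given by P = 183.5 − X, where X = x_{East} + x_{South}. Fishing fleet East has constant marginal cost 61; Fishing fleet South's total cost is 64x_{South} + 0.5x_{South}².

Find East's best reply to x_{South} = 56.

33.25

Fishing fleet East's profit: π = x_{East}(183.5 − (x_{East} + x_{South})) − 61x_{East}.
∂π/∂x_{East} = 122.5 − 2x_{East} − x_{South} = 0, so x_{East} = 61.25 − 0.5x_{South}.
At x_{South} = 56: x_{East} = 61.25 − 0.5·56 = 33.25.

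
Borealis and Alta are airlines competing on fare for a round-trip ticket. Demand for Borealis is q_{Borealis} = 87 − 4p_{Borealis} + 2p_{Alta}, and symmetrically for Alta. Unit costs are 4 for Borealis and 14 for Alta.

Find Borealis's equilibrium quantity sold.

Borealis's profit: π = (p_{Borealis} − 4)(87 − 4p_{Borealis} + 2p_{Alta}).
∂π/∂p_{Borealis} = 103 − 8p_{Borealis} + 2p_{Alta} = 0 ⇒ p_{Borealis} = 12.875 + 0.25p_{Alta}.
Similarly p_{Alta} = 17.875 + 0.25p_{Borealis}.
Plugging p_{Alta} into Borealis's best response: p_{Borealis} = 12.875 + 0.25(17.875 + 0.25p_{Borealis}) ⇒ 0.9375p_{Borealis} = 555/32, so p_{Borealis} = 18.5.
Then p_{Alta} = 17.875 + 0.25·18.5 = 22.5.
q_{Borealis} = 87 − 4·18.5 + 2·22.5 = 58.

58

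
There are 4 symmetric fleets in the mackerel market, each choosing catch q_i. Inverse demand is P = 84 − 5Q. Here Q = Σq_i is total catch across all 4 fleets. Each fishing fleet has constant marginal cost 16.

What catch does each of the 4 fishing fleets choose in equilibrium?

2.72

A representative fishing fleet's profit is π_i = q_i(84 − 5Q) − 16q_i, with Q = q_i + Σ_{j≠i} q_j.
First-order condition: 68 − 10q_i − 5Σ_{j≠i} q_j = 0.
Imposing symmetry (q_j = q for all j) turns Σ_{j≠i} q_j into 3q, so 68 = 25q and q = 2.72.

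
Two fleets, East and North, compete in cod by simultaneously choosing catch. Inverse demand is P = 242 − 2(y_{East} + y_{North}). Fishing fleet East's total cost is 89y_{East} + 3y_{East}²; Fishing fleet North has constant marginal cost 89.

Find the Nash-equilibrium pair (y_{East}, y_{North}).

8.5, 34

Fishing fleet East's profit: π = y_{East}(242 − 2(y_{East} + y_{North})) − 89y_{East} − 3y_{East}².
∂π/∂y_{East} = 153 − 10y_{East} − 2y_{North} = 0, so y_{East} = 15.3 − 0.2y_{North}.
For North: ∂π/∂y_{North} = 153 − 4y_{North} − 2y_{East} = 0 ⇒ y_{North} = 38.25 − 0.5y_{East}.
Substituting the second reaction function into the first: y_{East} = 15.3 − 0.2(38.25 − 0.5y_{East}), which gives 0.9y_{East} = 7.65 ⇒ y_{East} = 8.5.
Then y_{North} = 38.25 − 0.5·8.5 = 34.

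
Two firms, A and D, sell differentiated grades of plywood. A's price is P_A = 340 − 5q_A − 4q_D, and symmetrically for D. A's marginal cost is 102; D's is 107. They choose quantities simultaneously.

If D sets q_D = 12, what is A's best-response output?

Firm A's profit: π = q_A(340 − 5q_A − 4q_D) − 102q_A.
∂π/∂q_A = 238 − 10q_A − 4q_D = 0 ⇒ q_A = 23.8 − 0.4q_D.
At q_D = 12: q_A = 23.8 − 0.4·12 = 19.

19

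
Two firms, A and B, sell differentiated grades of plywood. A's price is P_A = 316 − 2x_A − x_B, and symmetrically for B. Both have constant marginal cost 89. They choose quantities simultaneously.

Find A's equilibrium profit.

Firm A's profit: π = x_A(316 − 2x_A − x_B) − 89x_A.
∂π/∂x_A = 227 − 4x_A − x_B = 0 ⇒ x_A = 56.75 − 0.25x_B.
Setting x_A = x_B in the reaction function: x_A = 56.75 − 0.25x_A, so x_A = 56.75 / 1.25 = 45.4.
P_A = 316 − 2·45.4 − 45.4 = 179.8.
Profit = (179.8 − 89)·45.4 = 4122.32.

4122.32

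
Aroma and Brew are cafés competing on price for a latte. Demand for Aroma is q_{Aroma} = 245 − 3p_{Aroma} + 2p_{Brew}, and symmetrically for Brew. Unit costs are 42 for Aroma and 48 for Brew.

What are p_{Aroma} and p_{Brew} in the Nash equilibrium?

Aroma's profit: π = (p_{Aroma} − 42)(245 − 3p_{Aroma} + 2p_{Brew}).
∂π/∂p_{Aroma} = 371 − 6p_{Aroma} + 2p_{Brew} = 0 ⇒ p_{Aroma} = 371/6 + (1/3)p_{Brew}.
Similarly p_{Brew} = 389/6 + (1/3)p_{Aroma}.
Plugging p_{Brew} into Aroma's best response: p_{Aroma} = 371/6 + (1/3)(389/6 + (1/3)p_{Aroma}) ⇒ (8/9)p_{Aroma} = 751/9, so p_{Aroma} = 93.875.
Then p_{Brew} = 389/6 + (1/3)·93.875 = 96.125.

93.875, 96.125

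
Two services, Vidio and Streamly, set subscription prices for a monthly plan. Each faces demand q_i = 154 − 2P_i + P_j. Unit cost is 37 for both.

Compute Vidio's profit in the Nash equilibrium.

Vidio's profit: π = (P_{Vidio} − 37)(154 − 2P_{Vidio} + P_{Streamly}).
∂π/∂P_{Vidio} = 228 − 4P_{Vidio} + P_{Streamly} = 0 ⇒ P_{Vidio} = 57 + 0.25P_{Streamly}.
The game is symmetric, so in equilibrium P_{Streamly} = P_{Vidio}: the reaction function gives 0.75P_{Vidio} = 57, hence P_{Vidio} = 76.
q_{Vidio} = 154 − 2·76 + 76 = 78.
Profit = (76 − 37)·78 = 3042.

3042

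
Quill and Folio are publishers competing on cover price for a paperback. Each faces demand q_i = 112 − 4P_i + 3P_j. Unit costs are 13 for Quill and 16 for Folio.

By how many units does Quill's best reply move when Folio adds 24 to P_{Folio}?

Quill's profit: π = (P_{Quill} − 13)(112 − 4P_{Quill} + 3P_{Folio}).
∂π/∂P_{Quill} = 164 − 8P_{Quill} + 3P_{Folio} = 0 ⇒ P_{Quill} = 20.5 + 0.375P_{Folio}.
The reaction-function slope is 0.375, so a 24-unit rise in P_{Folio} moves P_{Quill} by 0.375 × 24 = 9. Quill's best response rises — the actions are strategic complements.

9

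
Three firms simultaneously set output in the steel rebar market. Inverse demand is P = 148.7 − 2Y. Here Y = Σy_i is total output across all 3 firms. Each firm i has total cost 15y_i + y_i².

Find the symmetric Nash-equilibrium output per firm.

A representative firm's profit is π_i = y_i(148.7 − 2Y) − 15y_i − y_i², with Y = y_i + Σ_{j≠i} y_j.
First-order condition: 133.7 − 6y_i − 2Σ_{j≠i} y_j = 0.
In a symmetric equilibrium every firm chooses the same y, so Σ_{j≠i} y_j = 2y. The condition becomes 133.7 − 10y = 0, giving y = 133.7/10 = 13.37.

13.37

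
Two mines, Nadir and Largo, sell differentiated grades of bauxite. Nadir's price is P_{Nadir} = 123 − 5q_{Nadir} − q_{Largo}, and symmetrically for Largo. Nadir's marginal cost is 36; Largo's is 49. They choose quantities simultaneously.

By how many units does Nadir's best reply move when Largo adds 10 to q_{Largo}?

Mine Nadir's profit: π = q_{Nadir}(123 − 5q_{Nadir} − q_{Largo}) − 36q_{Nadir}.
∂π/∂q_{Nadir} = 87 − 10q_{Nadir} − q_{Largo} = 0 ⇒ q_{Nadir} = 8.7 − 0.1q_{Largo}.
The reaction-function slope is −0.1, so a 10-unit rise in q_{Largo} moves q_{Nadir} by −0.1 × 10 = −1. Nadir's best response falls — the actions are strategic substitutes.

-1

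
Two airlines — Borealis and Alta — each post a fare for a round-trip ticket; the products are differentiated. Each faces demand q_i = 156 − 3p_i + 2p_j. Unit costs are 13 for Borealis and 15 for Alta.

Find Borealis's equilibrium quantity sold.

Borealis's profit: π = (p_{Borealis} − 13)(156 − 3p_{Borealis} + 2p_{Alta}).
∂π/∂p_{Borealis} = 195 − 6p_{Borealis} + 2p_{Alta} = 0 ⇒ p_{Borealis} = 32.5 + (1/3)p_{Alta}.
Similarly p_{Alta} = 33.5 + (1/3)p_{Borealis}.
Solving the two reaction functions simultaneously: (1 − (1/3)(1/3))p_{Borealis} = 32.5 + (1/3)·33.5, so (8/9)p_{Borealis} = 131/3 and p_{Borealis} = 49.125.
Then p_{Alta} = 33.5 + (1/3)·49.125 = 49.875.
q_{Borealis} = 156 − 3·49.125 + 2·49.875 = 108.375.

108.375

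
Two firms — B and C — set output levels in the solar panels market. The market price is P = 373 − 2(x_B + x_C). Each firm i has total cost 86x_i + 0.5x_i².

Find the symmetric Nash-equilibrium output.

41

Firm B's profit: π = x_B(373 − 2(x_B + x_C)) − 86x_B − 0.5x_B².
∂π/∂x_B = 287 − 5x_B − 2x_C = 0, so x_B = 57.4 − 0.4x_C.
The game is symmetric, so in equilibrium x_C = x_B: the reaction function gives 1.4x_B = 57.4, hence x_B = 41.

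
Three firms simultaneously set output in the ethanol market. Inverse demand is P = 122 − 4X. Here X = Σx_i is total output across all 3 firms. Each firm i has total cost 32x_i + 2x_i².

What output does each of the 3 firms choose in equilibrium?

4.5

A representative firm's profit is π_i = x_i(122 − 4X) − 32x_i − 2x_i², with X = x_i + Σ_{j≠i} x_j.
First-order condition: 90 − 12x_i − 4Σ_{j≠i} x_j = 0.
In a symmetric equilibrium every firm chooses the same x, so Σ_{j≠i} x_j = 2x. The condition becomes 90 − 20x = 0, giving x = 90/20 = 4.5.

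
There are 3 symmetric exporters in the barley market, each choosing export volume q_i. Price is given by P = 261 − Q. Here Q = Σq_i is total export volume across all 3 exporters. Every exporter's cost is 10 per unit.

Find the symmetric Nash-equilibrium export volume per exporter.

A representative exporter's profit is π_i = q_i(261 − Q) − 10q_i, with Q = q_i + Σ_{j≠i} q_j.
First-order condition: 251 − 2q_i − Σ_{j≠i} q_j = 0.
With identical exporters, set every q_j = q: then 251 − 2q − 2q = 0, i.e. q = 251/4 = 62.75.

62.75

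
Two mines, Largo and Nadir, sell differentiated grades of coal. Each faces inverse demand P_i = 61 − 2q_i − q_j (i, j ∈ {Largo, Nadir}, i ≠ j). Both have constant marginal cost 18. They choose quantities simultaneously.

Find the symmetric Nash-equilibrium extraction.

Mine Largo's profit: π = q_{Largo}(61 − 2q_{Largo} − q_{Nadir}) − 18q_{Largo}.
∂π/∂q_{Largo} = 43 − 4q_{Largo} − q_{Nadir} = 0 ⇒ q_{Largo} = 10.75 − 0.25q_{Nadir}.
Setting q_{Largo} = q_{Nadir} in the reaction function: q_{Largo} = 10.75 − 0.25q_{Largo}, so q_{Largo} = 10.75 / 1.25 = 8.6.

8.6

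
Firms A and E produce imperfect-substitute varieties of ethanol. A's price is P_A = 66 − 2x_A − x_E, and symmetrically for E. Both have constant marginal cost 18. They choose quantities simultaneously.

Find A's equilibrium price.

37.2

Firm A's profit: π = x_A(66 − 2x_A − x_E) − 18x_A.
∂π/∂x_A = 48 − 4x_A − x_E = 0 ⇒ x_A = 12 − 0.25x_E.
By symmetry x_E = x_A; substituting into the reaction function, 1.25x_A = 12 and x_A = 9.6.
P_A = 66 − 2·9.6 − 9.6 = 37.2.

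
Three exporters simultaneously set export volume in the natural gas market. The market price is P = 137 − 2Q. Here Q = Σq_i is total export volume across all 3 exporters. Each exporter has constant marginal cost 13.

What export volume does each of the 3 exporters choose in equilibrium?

15.5

A representative exporter's profit is π_i = q_i(137 − 2Q) − 13q_i, with Q = q_i + Σ_{j≠i} q_j.
First-order condition: 124 − 4q_i − 2Σ_{j≠i} q_j = 0.
Imposing symmetry (q_j = q for all j) turns Σ_{j≠i} q_j into 2q, so 124 = 8q and q = 15.5.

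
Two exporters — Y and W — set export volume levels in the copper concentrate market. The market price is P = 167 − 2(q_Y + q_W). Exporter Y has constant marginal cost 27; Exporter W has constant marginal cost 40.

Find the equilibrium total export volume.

Exporter Y's profit: π = q_Y(167 − 2(q_Y + q_W)) − 27q_Y.
∂π/∂q_Y = 140 − 4q_Y − 2q_W = 0, so q_Y = 35 − 0.5q_W.
By the same steps for W: q_W = 31.75 − 0.5q_Y.
Plugging q_W into Y's best response: q_Y = 35 − 0.5(31.75 − 0.5q_Y) ⇒ 0.75q_Y = 19.125, so q_Y = 25.5.
Then q_W = 31.75 − 0.5·25.5 = 19.
Total export volume: 25.5 + 19 = 44.5.

44.5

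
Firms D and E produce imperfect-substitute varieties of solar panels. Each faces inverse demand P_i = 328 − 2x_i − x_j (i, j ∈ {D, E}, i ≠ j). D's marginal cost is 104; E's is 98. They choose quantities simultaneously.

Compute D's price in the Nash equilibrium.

192.8

Firm D's profit: π = x_D(328 − 2x_D − x_E) − 104x_D.
∂π/∂x_D = 224 − 4x_D − x_E = 0 ⇒ x_D = 56 − 0.25x_E.
Similarly x_E = 57.5 − 0.25x_D.
Plugging x_E into D's best response: x_D = 56 − 0.25(57.5 − 0.25x_D) ⇒ 0.9375x_D = 41.625, so x_D = 44.4.
Then x_E = 57.5 − 0.25·44.4 = 46.4.
P_D = 328 − 2·44.4 − 46.4 = 192.8.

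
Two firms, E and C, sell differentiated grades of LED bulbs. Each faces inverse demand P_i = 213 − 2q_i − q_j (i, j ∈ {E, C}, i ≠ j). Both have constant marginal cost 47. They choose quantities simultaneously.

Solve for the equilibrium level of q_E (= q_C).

Firm E's profit: π = q_E(213 − 2q_E − q_C) − 47q_E.
∂π/∂q_E = 166 − 4q_E − q_C = 0 ⇒ q_E = 41.5 − 0.25q_C.
Setting q_E = q_C in the reaction function: q_E = 41.5 − 0.25q_E, so q_E = 41.5 / 1.25 = 33.2.

33.2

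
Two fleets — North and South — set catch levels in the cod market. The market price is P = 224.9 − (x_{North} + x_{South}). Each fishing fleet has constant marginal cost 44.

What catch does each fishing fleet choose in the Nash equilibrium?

60.3

Fishing fleet North's profit: π = x_{North}(224.9 − (x_{North} + x_{South})) − 44x_{North}.
∂π/∂x_{North} = 180.9 − 2x_{North} − x_{South} = 0, so x_{North} = 90.45 − 0.5x_{South}.
By symmetry x_{South} = x_{North}; substituting into the reaction function, 1.5x_{North} = 90.45 and x_{North} = 60.3.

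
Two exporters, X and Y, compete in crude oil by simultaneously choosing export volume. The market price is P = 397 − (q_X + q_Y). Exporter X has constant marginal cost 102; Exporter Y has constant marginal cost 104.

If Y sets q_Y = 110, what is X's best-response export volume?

Exporter X's profit: π = q_X(397 − (q_X + q_Y)) − 102q_X.
∂π/∂q_X = 295 − 2q_X − q_Y = 0, so q_X = 147.5 − 0.5q_Y.
At q_Y = 110: q_X = 147.5 − 0.5·110 = 92.5.

92.5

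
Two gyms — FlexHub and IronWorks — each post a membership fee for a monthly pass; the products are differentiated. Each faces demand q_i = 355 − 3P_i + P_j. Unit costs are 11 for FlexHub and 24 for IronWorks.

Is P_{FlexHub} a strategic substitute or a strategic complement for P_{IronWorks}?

strategic complements

FlexHub's profit: π = (P_{FlexHub} − 11)(355 − 3P_{FlexHub} + P_{IronWorks}).
∂π/∂P_{FlexHub} = 388 − 6P_{FlexHub} + P_{IronWorks} = 0 ⇒ P_{FlexHub} = 194/3 + (1/6)P_{IronWorks}.
The best-response slope dP_{FlexHub}/dP_{IronWorks} = 1/6 > 0: the reaction function is upward-sloping, so the choices are strategic complements.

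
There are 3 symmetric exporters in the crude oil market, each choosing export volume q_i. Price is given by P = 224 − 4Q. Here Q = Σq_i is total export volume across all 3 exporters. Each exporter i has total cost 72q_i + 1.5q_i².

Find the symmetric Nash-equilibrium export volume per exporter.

A representative exporter's profit is π_i = q_i(224 − 4Q) − 72q_i − 1.5q_i², with Q = q_i + Σ_{j≠i} q_j.
First-order condition: 152 − 11q_i − 4Σ_{j≠i} q_j = 0.
Imposing symmetry (q_j = q for all j) turns Σ_{j≠i} q_j into 2q, so 152 = 19q and q = 8.

8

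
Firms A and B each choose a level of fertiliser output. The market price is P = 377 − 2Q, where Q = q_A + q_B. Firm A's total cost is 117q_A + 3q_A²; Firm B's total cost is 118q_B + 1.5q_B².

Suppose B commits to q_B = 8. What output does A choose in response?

24.4

Firm A's profit: π = q_A(377 − 2(q_A + q_B)) − 117q_A − 3q_A².
∂π/∂q_A = 260 − 10q_A − 2q_B = 0, so q_A = 26 − 0.2q_B.
At q_B = 8: q_A = 26 − 0.2·8 = 24.4.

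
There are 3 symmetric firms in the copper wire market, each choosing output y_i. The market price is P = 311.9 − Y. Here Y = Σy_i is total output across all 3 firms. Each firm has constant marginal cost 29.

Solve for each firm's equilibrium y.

70.725

A representative firm's profit is π_i = y_i(311.9 − Y) − 29y_i, with Y = y_i + Σ_{j≠i} y_j.
First-order condition: 282.9 − 2y_i − Σ_{j≠i} y_j = 0.
With identical firms, set every y_j = y: then 282.9 − 2y − 2y = 0, i.e. y = 282.9/4 = 70.725.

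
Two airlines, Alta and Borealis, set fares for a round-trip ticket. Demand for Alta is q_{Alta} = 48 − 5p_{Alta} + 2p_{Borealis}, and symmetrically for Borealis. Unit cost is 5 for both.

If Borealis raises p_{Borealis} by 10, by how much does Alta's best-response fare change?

Alta's profit: π = (p_{Alta} − 5)(48 − 5p_{Alta} + 2p_{Borealis}).
∂π/∂p_{Alta} = 73 − 10p_{Alta} + 2p_{Borealis} = 0 ⇒ p_{Alta} = 7.3 + 0.2p_{Borealis}.
The reaction-function slope is 0.2, so a 10-unit rise in p_{Borealis} moves p_{Alta} by 0.2 × 10 = 2. Alta's best response rises — the actions are strategic complements.

2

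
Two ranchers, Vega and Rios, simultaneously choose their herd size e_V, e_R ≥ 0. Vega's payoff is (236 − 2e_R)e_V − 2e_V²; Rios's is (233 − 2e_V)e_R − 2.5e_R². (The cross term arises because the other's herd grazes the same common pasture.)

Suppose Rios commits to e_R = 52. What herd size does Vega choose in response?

Expanding Vega's payoff: 236e_V − 2e_Re_V − 2e_V².
∂π/∂e_V = 236 − 2e_R − 4e_V = 0, so e_V = 59 − 0.5e_R.
At e_R = 52: e_V = 59 − 0.5·52 = 33.

33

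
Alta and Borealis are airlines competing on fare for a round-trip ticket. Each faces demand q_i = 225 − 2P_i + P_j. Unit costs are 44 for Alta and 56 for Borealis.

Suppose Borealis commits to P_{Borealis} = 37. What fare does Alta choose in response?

Alta's profit: π = (P_{Alta} − 44)(225 − 2P_{Alta} + P_{Borealis}).
∂π/∂P_{Alta} = 313 − 4P_{Alta} + P_{Borealis} = 0 ⇒ P_{Alta} = 78.25 + 0.25P_{Borealis}.
At P_{Borealis} = 37: P_{Alta} = 78.25 + 0.25·37 = 87.5.

87.5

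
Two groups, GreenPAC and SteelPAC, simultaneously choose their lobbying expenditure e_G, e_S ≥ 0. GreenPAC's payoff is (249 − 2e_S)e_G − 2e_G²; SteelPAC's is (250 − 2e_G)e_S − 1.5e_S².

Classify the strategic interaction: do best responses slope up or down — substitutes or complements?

Expanding GreenPAC's payoff: 249e_G − 2e_Se_G − 2e_G².
∂π/∂e_G = 249 − 2e_S − 4e_G = 0, so e_G = 62.25 − 0.5e_S.
The best-response slope de_G/de_S = −0.5 < 0: the reaction function is downward-sloping, so the choices are strategic substitutes.

strategic substitutes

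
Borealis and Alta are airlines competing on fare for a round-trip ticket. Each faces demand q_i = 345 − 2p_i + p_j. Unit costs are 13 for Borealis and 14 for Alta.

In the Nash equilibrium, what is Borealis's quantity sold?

221.6

Borealis's profit: π = (p_{Borealis} − 13)(345 − 2p_{Borealis} + p_{Alta}).
∂π/∂p_{Borealis} = 371 − 4p_{Borealis} + p_{Alta} = 0 ⇒ p_{Borealis} = 92.75 + 0.25p_{Alta}.
Similarly p_{Alta} = 93.25 + 0.25p_{Borealis}.
Substituting the second reaction function into the first: p_{Borealis} = 92.75 + 0.25(93.25 + 0.25p_{Borealis}), which gives 0.9375p_{Borealis} = 116.0625 ⇒ p_{Borealis} = 123.8.
Then p_{Alta} = 93.25 + 0.25·123.8 = 124.2.
q_{Borealis} = 345 − 2·123.8 + 124.2 = 221.6.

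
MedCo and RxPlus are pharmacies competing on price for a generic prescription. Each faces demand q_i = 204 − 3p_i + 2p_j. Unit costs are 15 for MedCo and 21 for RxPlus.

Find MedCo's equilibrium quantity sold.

145.125

MedCo's profit: π = (p_{MedCo} − 15)(204 − 3p_{MedCo} + 2p_{RxPlus}).
∂π/∂p_{MedCo} = 249 − 6p_{MedCo} + 2p_{RxPlus} = 0 ⇒ p_{MedCo} = 41.5 + (1/3)p_{RxPlus}.
Similarly p_{RxPlus} = 44.5 + (1/3)p_{MedCo}.
Substituting the second reaction function into the first: p_{MedCo} = 41.5 + (1/3)(44.5 + (1/3)p_{MedCo}), which gives (8/9)p_{MedCo} = 169/3 ⇒ p_{MedCo} = 63.375.
Then p_{RxPlus} = 44.5 + (1/3)·63.375 = 65.625.
q_{MedCo} = 204 − 3·63.375 + 2·65.625 = 145.125.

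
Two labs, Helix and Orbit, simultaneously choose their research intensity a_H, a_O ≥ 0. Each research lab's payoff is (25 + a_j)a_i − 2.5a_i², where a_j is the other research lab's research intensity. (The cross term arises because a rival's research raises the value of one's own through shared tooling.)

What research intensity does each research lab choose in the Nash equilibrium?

6.25

Helix's payoff is (25 + a_O)a_H − 2.5a_H².
∂π/∂a_H = 25 + a_O − 5a_H = 0, so a_H = 5 + 0.2a_O.
Setting a_H = a_O in the reaction function: a_H = 5 + 0.2a_H, so a_H = 5 / 0.8 = 6.25.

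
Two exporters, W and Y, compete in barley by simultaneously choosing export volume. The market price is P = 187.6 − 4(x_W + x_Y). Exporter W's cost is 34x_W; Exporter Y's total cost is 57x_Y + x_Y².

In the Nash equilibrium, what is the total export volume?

22.5625

Exporter W's profit: π = x_W(187.6 − 4(x_W + x_Y)) − 34x_W.
∂π/∂x_W = 153.6 − 8x_W − 4x_Y = 0, so x_W = 19.2 − 0.5x_Y.
For Y: ∂π/∂x_Y = 130.6 − 10x_Y − 4x_W = 0 ⇒ x_Y = 13.06 − 0.4x_W.
Substituting the second reaction function into the first: x_W = 19.2 − 0.5(13.06 − 0.4x_W), which gives 0.8x_W = 12.67 ⇒ x_W = 15.8375.
Then x_Y = 13.06 − 0.4·15.8375 = 6.725.
Total export volume: 15.8375 + 6.725 = 22.5625.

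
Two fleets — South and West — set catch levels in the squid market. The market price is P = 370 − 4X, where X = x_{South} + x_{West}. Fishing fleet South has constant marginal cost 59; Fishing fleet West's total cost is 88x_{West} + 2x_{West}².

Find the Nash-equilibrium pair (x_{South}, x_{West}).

Fishing fleet South's profit: π = x_{South}(370 − 4(x_{South} + x_{West})) − 59x_{South}.
∂π/∂x_{South} = 311 − 8x_{South} − 4x_{West} = 0, so x_{South} = 38.875 − 0.5x_{West}.
For West: ∂π/∂x_{West} = 282 − 12x_{West} − 4x_{South} = 0 ⇒ x_{West} = 23.5 − (1/3)x_{South}.
Solving the two reaction functions simultaneously: (1 − (−0.5)(−1/3))x_{South} = 38.875 − 0.5·23.5, so (5/6)x_{South} = 27.125 and x_{South} = 32.55.
Then x_{West} = 23.5 − (1/3)·32.55 = 12.65.

32.55, 12.65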